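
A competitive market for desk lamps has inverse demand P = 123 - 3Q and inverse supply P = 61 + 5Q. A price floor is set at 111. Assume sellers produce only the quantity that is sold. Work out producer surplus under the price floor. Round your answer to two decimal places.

160.00

Without the control, 123 - 3Q = 61 + 5Q so Q* = 7.75 and P* = 99.75.
At the floor price 111, quantity demanded is (123 - 111)/3 = 4; demand is the short side, so Q = 4 trades at P = 111.
The supply price at Q = 4 is 81. PS is the trapezoid between 111 and supply over [0, 4]: (1/2)[(111 - 61) + (111 - 81)](4) = 160.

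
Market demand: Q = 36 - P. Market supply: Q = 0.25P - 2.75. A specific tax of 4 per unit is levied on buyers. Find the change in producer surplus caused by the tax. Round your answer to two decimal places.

Rewriting demand in inverse form: P = 36 - Q.
Rewriting supply in inverse form: P = 11 + 4Q.
Without the tax, 36 - Q = 11 + 4Q so Q* = 5 and P* = 31.
A tax on buyers shifts demand down by 4: (36 - 4) - Q = 11 + 4Q, so Q_t = 4.2. Buyers pay P_b = 31.8; sellers receive P_s = P_b - 4 = 27.8.
PS falls from (1/2)(5)(20) = 50 to (1/2)(4.2)(16.8) = 35.28, a change of -14.72.

-14.72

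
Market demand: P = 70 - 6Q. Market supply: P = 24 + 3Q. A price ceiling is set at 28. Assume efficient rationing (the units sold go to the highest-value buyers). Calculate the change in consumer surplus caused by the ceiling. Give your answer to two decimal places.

-27.70

Free-market equilibrium: 70 - 6Q = 24 + 3Q gives Q* = 5.1111, P* = 39.3333.
At the ceiling price 28, quantity supplied is (28 - 24)/3 = 1.3333; supply is the short side, so Q = 1.3333 trades at P = 28.
CS goes from (1/2)(5.1111)(30.6667) = 78.3704 to 50.6667 (computed as (70 - 28)(1.3333) - (1/2)(6)(1.3333)^2), a change of -27.7037.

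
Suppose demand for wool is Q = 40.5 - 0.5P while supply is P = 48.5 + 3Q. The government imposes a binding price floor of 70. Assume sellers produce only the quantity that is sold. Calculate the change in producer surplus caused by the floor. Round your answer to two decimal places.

9.50

Rewriting demand in inverse form: P = 81 - 2Q.
Without the control, 81 - 2Q = 48.5 + 3Q so Q* = 6.5 and P* = 68.
At P = 70, buyers demand (81 - 70)/2 = 5.5 while sellers would supply more, so the quantity traded is 5.5 at price 70.
PS goes from (1/2)(6.5)(19.5) = 63.375 to 72.875 (computed as (70 - 48.5)(5.5) - (1/2)(3)(5.5)^2), a change of 9.5.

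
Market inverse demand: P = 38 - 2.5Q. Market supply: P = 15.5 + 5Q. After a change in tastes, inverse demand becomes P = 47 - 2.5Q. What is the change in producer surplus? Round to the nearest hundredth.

Initial equilibrium: Q_0 = 3, P_0 = 30.5; CS_0 = (1/2)(3)(7.5) = 11.25, PS_0 = (1/2)(3)(15) = 22.5.
New equilibrium: 47 - 2.5Q = 15.5 + 5Q gives Q_1 = 4.2, P_1 = 36.5; CS_1 = 22.05, PS_1 = 44.1.
Change in producer surplus = 44.1 - 22.5 = 21.6.

21.60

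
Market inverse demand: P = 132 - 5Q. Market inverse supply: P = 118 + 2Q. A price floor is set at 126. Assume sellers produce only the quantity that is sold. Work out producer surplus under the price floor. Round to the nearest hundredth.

8.16

Free-market equilibrium: 132 - 5Q = 118 + 2Q gives Q* = 2, P* = 122.
At the floor price 126, quantity demanded is (132 - 126)/5 = 1.2; demand is the short side, so Q = 1.2 trades at P = 126.
The supply price at Q = 1.2 is 120.4. PS is the trapezoid between 126 and supply over [0, 1.2]: (1/2)[(126 - 118) + (126 - 120.4)](1.2) = 8.16.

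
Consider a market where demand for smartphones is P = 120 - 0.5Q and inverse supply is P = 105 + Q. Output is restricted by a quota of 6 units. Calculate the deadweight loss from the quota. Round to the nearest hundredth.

12.00

Unrestricted equilibrium: Q* = (120 - 105)/(0.5 + 1) = 10.
At Q = 6 the demand price is 120 - 0.5(6) = 117 and the supply price is 105 + (6) = 111.
Deadweight loss is the triangle between the curves from 6 to 10: (1/2)(117 - 111)(10 - 6) = 12.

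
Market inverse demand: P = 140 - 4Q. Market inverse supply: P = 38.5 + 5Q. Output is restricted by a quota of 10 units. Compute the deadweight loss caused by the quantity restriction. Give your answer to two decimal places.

7.35

Without the quota, 140 - 4Q = 38.5 + 5Q gives Q* = 11.2778.
At Q = 10 the demand price is 140 - 4(10) = 100 and the supply price is 38.5 + 5(10) = 88.5.
Deadweight loss is the triangle between the curves from 10 to 11.2778: (1/2)(100 - 88.5)(11.2778 - 10) = 7.3472.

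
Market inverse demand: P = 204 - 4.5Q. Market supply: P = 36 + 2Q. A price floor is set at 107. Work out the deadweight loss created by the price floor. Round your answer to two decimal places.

59.83

Free-market equilibrium: 204 - 4.5Q = 36 + 2Q gives Q* = 25.8462, P* = 87.6923.
At P = 107, buyers demand (204 - 107)/4.5 = 21.5556 while sellers would supply more, so the quantity traded is 21.5556 at price 107.
The lost-trades triangle has base Q* - 21.5556 = 4.2906 and height equal to the gap between the curves at Q = 21.5556, which is 107 - 79.1111 = 27.8889. DWL = (1/2)(4.2906)(27.8889) = 59.83.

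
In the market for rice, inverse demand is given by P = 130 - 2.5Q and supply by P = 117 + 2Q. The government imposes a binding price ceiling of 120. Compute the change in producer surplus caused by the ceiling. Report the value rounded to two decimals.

Free-market equilibrium: 130 - 2.5Q = 117 + 2Q gives Q* = 2.8889, P* = 122.7778.
At the ceiling price 120, quantity supplied is (120 - 117)/2 = 1.5; supply is the short side, so Q = 1.5 trades at P = 120.
PS goes from (1/2)(2.8889)(5.7778) = 8.3457 to 2.25 (computed as (120 - 117)(1.5) - (1/2)(2)(1.5)^2), a change of -6.0957.

-6.10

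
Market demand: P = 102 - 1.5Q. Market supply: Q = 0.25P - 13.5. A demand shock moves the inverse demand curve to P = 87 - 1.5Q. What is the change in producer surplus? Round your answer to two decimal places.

-80.33

Rewriting supply in inverse form: P = 54 + 4Q.
Initial equilibrium: Q_0 = 8.7273, P_0 = 88.9091; CS_0 = (1/2)(8.7273)(13.0909) = 57.124, PS_0 = (1/2)(8.7273)(34.9091) = 152.3306.
New equilibrium: 87 - 1.5Q = 54 + 4Q gives Q_1 = 6, P_1 = 78; CS_1 = 27, PS_1 = 72.
Change in producer surplus = 72 - 152.3306 = -80.3306.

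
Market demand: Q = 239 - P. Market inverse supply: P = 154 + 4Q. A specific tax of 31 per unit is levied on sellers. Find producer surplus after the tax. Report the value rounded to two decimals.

233.28

Rewriting demand in inverse form: P = 239 - Q.
Pre-tax equilibrium: 239 - Q = 154 + 4Q gives Q* = 17, P* = 222.
A tax on sellers shifts supply up by 31: 239 - Q = 154 + 4Q + 31, so Q_t = 10.8. Buyers pay P_b = 228.2; sellers receive P_s = P_b - 31 = 197.2.
Producer surplus is the triangle above supply below P_s: (1/2)(10.8)(197.2 - 154) = 233.28.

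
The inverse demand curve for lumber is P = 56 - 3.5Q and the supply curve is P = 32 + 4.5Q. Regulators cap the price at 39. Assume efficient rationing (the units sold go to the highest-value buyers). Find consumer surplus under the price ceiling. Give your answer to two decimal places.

22.21

Free-market equilibrium: 56 - 3.5Q = 32 + 4.5Q gives Q* = 3, P* = 45.5.
At the ceiling price 39, quantity supplied is (39 - 32)/4.5 = 1.5556; supply is the short side, so Q = 1.5556 trades at P = 39.
The demand price at Q = 1.5556 is 50.5556. CS is the trapezoid between demand and 39 over [0, 1.5556]: (1/2)[(56 - 39) + (50.5556 - 39)](1.5556) = 22.2099.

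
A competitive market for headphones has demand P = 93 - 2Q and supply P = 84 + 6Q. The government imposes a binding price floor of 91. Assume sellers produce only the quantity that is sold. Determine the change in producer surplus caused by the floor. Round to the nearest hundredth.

Free-market equilibrium: 93 - 2Q = 84 + 6Q gives Q* = 1.125, P* = 90.75.
At P = 91, buyers demand (93 - 91)/2 = 1 while sellers would supply more, so the quantity traded is 1 at price 91.
PS goes from (1/2)(1.125)(6.75) = 3.7969 to 4 (computed as (91 - 84)(1) - (1/2)(6)(1)^2), a change of 0.2031.

0.20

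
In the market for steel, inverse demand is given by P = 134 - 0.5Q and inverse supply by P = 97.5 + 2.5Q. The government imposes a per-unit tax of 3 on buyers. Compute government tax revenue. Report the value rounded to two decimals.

33.50

Pre-tax equilibrium: 134 - 0.5Q = 97.5 + 2.5Q gives Q* = 12.1667, P* = 127.9167.
A tax on buyers shifts demand down by 3: (134 - 3) - 0.5Q = 97.5 + 2.5Q, so Q_t = 11.1667. Buyers pay P_b = 128.4167; sellers receive P_s = P_b - 3 = 125.4167.
Revenue is the tax times quantity traded: 3 x 11.1667 = 33.5.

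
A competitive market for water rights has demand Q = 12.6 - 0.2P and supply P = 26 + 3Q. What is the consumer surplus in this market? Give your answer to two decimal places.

53.48

Rewriting demand in inverse form: P = 63 - 5Q.
Set 63 - 5Q = 26 + 3Q, which gives 37 = 8Q, so Q* = 4.625 and P* = 63 - 5(4.625) = 39.875.
Consumer surplus is the triangle under demand above P*: (1/2)(4.625)(63 - 39.875) = (1/2)(4.625)(23.125) = 53.4766.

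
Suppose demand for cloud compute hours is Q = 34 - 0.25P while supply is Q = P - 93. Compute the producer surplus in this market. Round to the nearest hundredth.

36.98

Rewriting demand in inverse form: P = 136 - 4Q.
Rewriting supply in inverse form: P = 93 + Q.
Equilibrium: 136 - 4Q = 93 + Q, so Q* = 8.6 and P* = 101.6.
PS is the area between P* and the supply curve from 0 to Q*: (1/2)(8.6)(8.6) = 36.98.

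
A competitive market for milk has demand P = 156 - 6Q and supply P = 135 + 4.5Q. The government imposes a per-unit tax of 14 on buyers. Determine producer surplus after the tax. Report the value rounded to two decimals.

Without the tax, 156 - 6Q = 135 + 4.5Q so Q* = 2 and P* = 144.
A tax on buyers shifts demand down by 14: (156 - 14) - 6Q = 135 + 4.5Q, so Q_t = 0.6667. Buyers pay P_b = 152; sellers receive P_s = P_b - 14 = 138.
PS = (1/2)(Q_t)(P_s - 135) = (1/2)(0.6667)(3) = 1.

1.00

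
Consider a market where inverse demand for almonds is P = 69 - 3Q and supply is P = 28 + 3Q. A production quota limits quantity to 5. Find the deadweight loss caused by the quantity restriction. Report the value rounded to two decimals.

10.08

Unrestricted equilibrium: Q* = (69 - 28)/(3 + 3) = 6.8333.
At Q = 5 the demand price is 69 - 3(5) = 54 and the supply price is 28 + 3(5) = 43.
DWL = (1/2)(gap between curves at 5) x (Q* - 5) = (1/2)(11)(1.8333) = 10.0833.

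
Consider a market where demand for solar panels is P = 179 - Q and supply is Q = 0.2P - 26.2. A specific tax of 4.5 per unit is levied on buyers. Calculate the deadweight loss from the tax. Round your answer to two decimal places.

Rewriting supply in inverse form: P = 131 + 5Q.
Without the tax, 179 - Q = 131 + 5Q so Q* = 8 and P* = 171.
With the tax, buyers' net willingness to pay falls by 4.5: (179 - 4.5) - Q = 131 + 5Q, so Q_t = 7.25. Buyers pay P_b = 171.75; sellers receive P_s = P_b - 4.5 = 167.25.
Deadweight loss is the triangle between the curves from Q_t to Q*: (1/2)(8 - 7.25)(4.5) = 1.6875.

1.69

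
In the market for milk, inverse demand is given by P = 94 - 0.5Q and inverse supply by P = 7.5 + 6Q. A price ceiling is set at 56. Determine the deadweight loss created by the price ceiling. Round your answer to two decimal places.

88.71

Free-market equilibrium: 94 - 0.5Q = 7.5 + 6Q gives Q* = 13.3077, P* = 87.3462.
At P = 56, sellers supply (56 - 7.5)/6 = 8.0833 while buyers want more, so the quantity traded is 8.0833 at price 56.
The lost-trades triangle has base Q* - 8.0833 = 5.2244 and height equal to the gap between the curves at Q = 8.0833, which is 89.9583 - 56 = 33.9583. DWL = (1/2)(5.2244)(33.9583) = 88.7053.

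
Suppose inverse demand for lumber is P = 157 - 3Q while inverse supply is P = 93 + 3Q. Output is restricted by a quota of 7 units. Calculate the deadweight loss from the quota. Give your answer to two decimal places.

Unrestricted equilibrium: Q* = (157 - 93)/(3 + 3) = 10.6667.
At Q = 7 the demand price is 157 - 3(7) = 136 and the supply price is 93 + 3(7) = 114.
Deadweight loss is the triangle between the curves from 7 to 10.6667: (1/2)(136 - 114)(10.6667 - 7) = 40.3333.

40.33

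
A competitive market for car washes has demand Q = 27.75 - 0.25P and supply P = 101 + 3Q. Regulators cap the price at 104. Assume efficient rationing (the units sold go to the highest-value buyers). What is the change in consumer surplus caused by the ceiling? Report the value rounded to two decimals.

Rewriting demand in inverse form: P = 111 - 4Q.
Free-market equilibrium: 111 - 4Q = 101 + 3Q gives Q* = 1.4286, P* = 105.2857.
At the ceiling price 104, quantity supplied is (104 - 101)/3 = 1; supply is the short side, so Q = 1 trades at P = 104.
CS goes from (1/2)(1.4286)(5.7143) = 4.0816 to 5 (computed as (111 - 104)(1) - (1/2)(4)(1)^2), a change of 0.9184.

0.92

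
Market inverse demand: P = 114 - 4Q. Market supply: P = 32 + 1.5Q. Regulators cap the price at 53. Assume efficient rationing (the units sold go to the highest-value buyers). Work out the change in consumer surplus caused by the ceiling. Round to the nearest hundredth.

Without the control, 114 - 4Q = 32 + 1.5Q so Q* = 14.9091 and P* = 54.3636.
At the ceiling price 53, quantity supplied is (53 - 32)/1.5 = 14; supply is the short side, so Q = 14 trades at P = 53.
CS goes from (1/2)(14.9091)(59.6364) = 444.562 to 462 (computed as (114 - 53)(14) - (1/2)(4)(14)^2), a change of 17.438.

17.44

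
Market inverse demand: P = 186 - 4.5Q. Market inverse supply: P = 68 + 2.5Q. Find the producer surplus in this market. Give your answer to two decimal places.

Set 186 - 4.5Q = 68 + 2.5Q, which gives 118 = 7Q, so Q* = 16.8571 and P* = 186 - 4.5(16.8571) = 110.1429.
Producer surplus is the triangle above supply below P*: (1/2)(16.8571)(110.1429 - 68) = (1/2)(16.8571)(42.1429) = 355.2041.

355.20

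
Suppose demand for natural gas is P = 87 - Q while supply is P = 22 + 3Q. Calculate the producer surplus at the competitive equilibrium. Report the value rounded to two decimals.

Setting demand equal to supply, 65 = 4Q, so Q* = 16.25 and P* = 70.75.
PS is the area between P* and the supply curve from 0 to Q*: (1/2)(16.25)(48.75) = 396.0938.

396.09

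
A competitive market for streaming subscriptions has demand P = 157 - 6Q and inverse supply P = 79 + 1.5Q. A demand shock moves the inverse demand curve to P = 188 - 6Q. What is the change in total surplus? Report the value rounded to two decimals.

Initial equilibrium: Q_0 = 10.4, P_0 = 94.6; CS_0 = (1/2)(10.4)(62.4) = 324.48, PS_0 = (1/2)(10.4)(15.6) = 81.12.
New equilibrium: 188 - 6Q = 79 + 1.5Q gives Q_1 = 14.5333, P_1 = 100.8; CS_1 = 633.6533, PS_1 = 158.4133.
Change in total surplus = (633.6533 + 158.4133) - (324.48 + 81.12) = 386.4667.

386.47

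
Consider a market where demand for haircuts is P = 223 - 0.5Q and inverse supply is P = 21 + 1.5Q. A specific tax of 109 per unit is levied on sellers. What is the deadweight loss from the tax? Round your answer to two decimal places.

2970.25

Without the tax, 223 - 0.5Q = 21 + 1.5Q so Q* = 101 and P* = 172.5.
With the tax, sellers need 109 more per unit: 223 - 0.5Q = 21 + 1.5Q + 109, so Q_t = 46.5. Buyers pay P_b = 199.75; sellers receive P_s = P_b - 109 = 90.75.
Deadweight loss is the triangle between the curves from Q_t to Q*: (1/2)(101 - 46.5)(109) = 2970.25.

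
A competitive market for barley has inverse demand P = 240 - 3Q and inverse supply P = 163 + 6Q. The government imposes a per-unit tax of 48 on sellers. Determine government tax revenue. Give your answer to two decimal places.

Pre-tax equilibrium: 240 - 3Q = 163 + 6Q gives Q* = 8.5556, P* = 214.3333.
A tax on sellers shifts supply up by 48: 240 - 3Q = 163 + 6Q + 48, so Q_t = 3.2222. Buyers pay P_b = 230.3333; sellers receive P_s = P_b - 48 = 182.3333.
Revenue is the tax times quantity traded: 48 x 3.2222 = 154.6667.

154.67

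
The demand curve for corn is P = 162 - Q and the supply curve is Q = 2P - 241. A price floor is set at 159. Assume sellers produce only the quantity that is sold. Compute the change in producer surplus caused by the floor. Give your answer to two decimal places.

-78.11

Rewriting supply in inverse form: P = 120.5 + 0.5Q.
Without the control, 162 - Q = 120.5 + 0.5Q so Q* = 27.6667 and P* = 134.3333.
At the floor price 159, quantity demanded is (162 - 159)/1 = 3; demand is the short side, so Q = 3 trades at P = 159.
PS goes from (1/2)(27.6667)(13.8333) = 191.3611 to 113.25 (computed as (159 - 120.5)(3) - (1/2)(0.5)(3)^2), a change of -78.1111.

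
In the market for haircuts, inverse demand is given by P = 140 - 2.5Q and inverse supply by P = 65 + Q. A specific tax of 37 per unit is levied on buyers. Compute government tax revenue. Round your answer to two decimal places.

401.71

Pre-tax equilibrium: 140 - 2.5Q = 65 + Q gives Q* = 21.4286, P* = 86.4286.
A tax on buyers shifts demand down by 37: (140 - 37) - 2.5Q = 65 + Q, so Q_t = 10.8571. Buyers pay P_b = 112.8571; sellers receive P_s = P_b - 37 = 75.8571.
Tax revenue = t x Q_t = 37 x 10.8571 = 401.7143.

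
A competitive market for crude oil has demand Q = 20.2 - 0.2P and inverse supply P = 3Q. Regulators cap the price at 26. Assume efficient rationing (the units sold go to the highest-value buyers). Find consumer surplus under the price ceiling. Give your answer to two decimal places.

Rewriting demand in inverse form: P = 101 - 5Q.
Free-market equilibrium: 101 - 5Q = 3Q gives Q* = 12.625, P* = 37.875.
At the ceiling price 26, quantity supplied is (26 - 0)/3 = 8.6667; supply is the short side, so Q = 8.6667 trades at P = 26.
The demand price at Q = 8.6667 is 57.6667. CS is the trapezoid between demand and 26 over [0, 8.6667]: (1/2)[(101 - 26) + (57.6667 - 26)](8.6667) = 462.2222.

462.22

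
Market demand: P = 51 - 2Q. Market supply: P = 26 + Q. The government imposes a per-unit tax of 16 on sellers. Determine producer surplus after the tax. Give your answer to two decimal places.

Pre-tax equilibrium: 51 - 2Q = 26 + Q gives Q* = 8.3333, P* = 34.3333.
A tax on sellers shifts supply up by 16: 51 - 2Q = 26 + Q + 16, so Q_t = 3. Buyers pay P_b = 45; sellers receive P_s = P_b - 16 = 29.
Producer surplus is the triangle above supply below P_s: (1/2)(3)(29 - 26) = 4.5.

4.50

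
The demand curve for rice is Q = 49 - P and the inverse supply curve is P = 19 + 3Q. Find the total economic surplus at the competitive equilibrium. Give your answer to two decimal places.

Rewriting demand in inverse form: P = 49 - Q.
Set 49 - Q = 19 + 3Q, which gives 30 = 4Q, so Q* = 7.5 and P* = 49 - (7.5) = 41.5.
Total surplus is the full triangle between the curves from 0 to Q*: (1/2)(7.5)(49 - 19) = 112.5.

112.50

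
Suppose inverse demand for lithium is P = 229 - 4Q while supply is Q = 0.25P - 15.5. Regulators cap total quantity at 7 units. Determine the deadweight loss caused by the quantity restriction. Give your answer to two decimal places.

Rewriting supply in inverse form: P = 62 + 4Q.
Without the quota, 229 - 4Q = 62 + 4Q gives Q* = 20.875.
At Q = 7 the demand price is 229 - 4(7) = 201 and the supply price is 62 + 4(7) = 90.
DWL = (1/2)(gap between curves at 7) x (Q* - 7) = (1/2)(111)(13.875) = 770.0625.

770.06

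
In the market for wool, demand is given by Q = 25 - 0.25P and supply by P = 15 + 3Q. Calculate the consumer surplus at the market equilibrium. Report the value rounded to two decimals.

294.90

Rewriting demand in inverse form: P = 100 - 4Q.
Equilibrium: 100 - 4Q = 15 + 3Q, so Q* = 12.1429 and P* = 51.4286.
Consumer surplus is the triangle under demand above P*: (1/2)(12.1429)(100 - 51.4286) = (1/2)(12.1429)(48.5714) = 294.898.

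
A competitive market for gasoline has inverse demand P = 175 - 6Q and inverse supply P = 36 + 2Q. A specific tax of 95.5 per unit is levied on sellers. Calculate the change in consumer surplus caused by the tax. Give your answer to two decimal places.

Without the tax, 175 - 6Q = 36 + 2Q so Q* = 17.375 and P* = 70.75.
A tax on sellers shifts supply up by 95.5: 175 - 6Q = 36 + 2Q + 95.5, so Q_t = 5.4375. Buyers pay P_b = 142.375; sellers receive P_s = P_b - 95.5 = 46.875.
CS falls from (1/2)(17.375)(104.25) = 905.6719 to (1/2)(5.4375)(32.625) = 88.6992, a change of -816.9727.

-816.97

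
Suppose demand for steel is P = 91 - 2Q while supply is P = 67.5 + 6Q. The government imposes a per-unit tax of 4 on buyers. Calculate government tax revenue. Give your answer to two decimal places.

Without the tax, 91 - 2Q = 67.5 + 6Q so Q* = 2.9375 and P* = 85.125.
With the tax, buyers' net willingness to pay falls by 4: (91 - 4) - 2Q = 67.5 + 6Q, so Q_t = 2.4375. Buyers pay P_b = 86.125; sellers receive P_s = P_b - 4 = 82.125.
Revenue is the tax times quantity traded: 4 x 2.4375 = 9.75.

9.75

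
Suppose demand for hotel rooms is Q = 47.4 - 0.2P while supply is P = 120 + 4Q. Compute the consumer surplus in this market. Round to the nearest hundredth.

422.50

Rewriting demand in inverse form: P = 237 - 5Q.
Setting demand equal to supply, 117 = 9Q, so Q* = 13 and P* = 172.
The demand choke price is 237, so CS = (1/2)(Q*)(237 - P*) = (1/2)(13)(65) = 422.5.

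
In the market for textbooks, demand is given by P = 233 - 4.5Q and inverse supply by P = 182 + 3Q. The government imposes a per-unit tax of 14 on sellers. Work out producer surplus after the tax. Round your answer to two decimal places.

36.51

Pre-tax equilibrium: 233 - 4.5Q = 182 + 3Q gives Q* = 6.8, P* = 202.4.
With the tax, sellers need 14 more per unit: 233 - 4.5Q = 182 + 3Q + 14, so Q_t = 4.9333. Buyers pay P_b = 210.8; sellers receive P_s = P_b - 14 = 196.8.
PS = (1/2)(Q_t)(P_s - 182) = (1/2)(4.9333)(14.8) = 36.5067.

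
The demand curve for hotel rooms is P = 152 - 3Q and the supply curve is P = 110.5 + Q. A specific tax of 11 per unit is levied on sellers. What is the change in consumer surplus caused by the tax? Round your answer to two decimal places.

Pre-tax equilibrium: 152 - 3Q = 110.5 + Q gives Q* = 10.375, P* = 120.875.
With the tax, sellers need 11 more per unit: 152 - 3Q = 110.5 + Q + 11, so Q_t = 7.625. Buyers pay P_b = 129.125; sellers receive P_s = P_b - 11 = 118.125.
Consumers lose the trapezoid between P* and P_b out to Q_t plus the triangle from Q_t to Q*: change in CS = 87.2109 - 161.4609 = -74.25.

-74.25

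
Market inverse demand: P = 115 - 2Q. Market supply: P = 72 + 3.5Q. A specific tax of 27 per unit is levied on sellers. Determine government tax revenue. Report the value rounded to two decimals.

78.55

Without the tax, 115 - 2Q = 72 + 3.5Q so Q* = 7.8182 and P* = 99.3636.
A tax on sellers shifts supply up by 27: 115 - 2Q = 72 + 3.5Q + 27, so Q_t = 2.9091. Buyers pay P_b = 109.1818; sellers receive P_s = P_b - 27 = 82.1818.
Tax revenue = t x Q_t = 27 x 2.9091 = 78.5455.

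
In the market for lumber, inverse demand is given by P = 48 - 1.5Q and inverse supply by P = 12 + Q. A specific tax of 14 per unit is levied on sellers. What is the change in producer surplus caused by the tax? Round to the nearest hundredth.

-64.96

Pre-tax equilibrium: 48 - 1.5Q = 12 + Q gives Q* = 14.4, P* = 26.4.
A tax on sellers shifts supply up by 14: 48 - 1.5Q = 12 + Q + 14, so Q_t = 8.8. Buyers pay P_b = 34.8; sellers receive P_s = P_b - 14 = 20.8.
PS falls from (1/2)(14.4)(14.4) = 103.68 to (1/2)(8.8)(8.8) = 38.72, a change of -64.96.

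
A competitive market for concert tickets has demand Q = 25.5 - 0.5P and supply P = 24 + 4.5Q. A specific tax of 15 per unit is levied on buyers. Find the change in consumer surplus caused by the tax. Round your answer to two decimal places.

Rewriting demand in inverse form: P = 51 - 2Q.
Without the tax, 51 - 2Q = 24 + 4.5Q so Q* = 4.1538 and P* = 42.6923.
A tax on buyers shifts demand down by 15: (51 - 15) - 2Q = 24 + 4.5Q, so Q_t = 1.8462. Buyers pay P_b = 47.3077; sellers receive P_s = P_b - 15 = 32.3077.
Consumers lose the trapezoid between P* and P_b out to Q_t plus the triangle from Q_t to Q*: change in CS = 3.4083 - 17.2544 = -13.8462.

-13.85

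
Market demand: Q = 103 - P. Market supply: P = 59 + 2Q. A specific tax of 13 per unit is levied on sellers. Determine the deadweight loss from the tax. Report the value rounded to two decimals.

Rewriting demand in inverse form: P = 103 - Q.
Pre-tax equilibrium: 103 - Q = 59 + 2Q gives Q* = 14.6667, P* = 88.3333.
With the tax, sellers need 13 more per unit: 103 - Q = 59 + 2Q + 13, so Q_t = 10.3333. Buyers pay P_b = 92.6667; sellers receive P_s = P_b - 13 = 79.6667.
The welfare triangle lost has base Q* - Q_t = 4.3333 and height t = 13, so DWL = (1/2)(4.3333)(13) = 28.1667.

28.17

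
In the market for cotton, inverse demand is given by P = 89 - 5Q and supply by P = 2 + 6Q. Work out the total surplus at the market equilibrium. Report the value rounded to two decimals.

344.05

Set 89 - 5Q = 2 + 6Q, which gives 87 = 11Q, so Q* = 7.9091 and P* = 89 - 5(7.9091) = 49.4545.
Total surplus is the full triangle between the curves from 0 to Q*: (1/2)(7.9091)(89 - 2) = 344.0455.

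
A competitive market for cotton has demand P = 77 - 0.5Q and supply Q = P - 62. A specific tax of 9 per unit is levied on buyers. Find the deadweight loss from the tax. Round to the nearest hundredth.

Rewriting supply in inverse form: P = 62 + Q.
Without the tax, 77 - 0.5Q = 62 + Q so Q* = 10 and P* = 72.
A tax on buyers shifts demand down by 9: (77 - 9) - 0.5Q = 62 + Q, so Q_t = 4. Buyers pay P_b = 75; sellers receive P_s = P_b - 9 = 66.
Deadweight loss is the triangle between the curves from Q_t to Q*: (1/2)(10 - 4)(9) = 27.

27.00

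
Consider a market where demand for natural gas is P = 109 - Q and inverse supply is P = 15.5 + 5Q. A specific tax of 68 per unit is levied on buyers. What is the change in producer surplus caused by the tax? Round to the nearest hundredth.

-561.94

Without the tax, 109 - Q = 15.5 + 5Q so Q* = 15.5833 and P* = 93.4167.
With the tax, buyers' net willingness to pay falls by 68: (109 - 68) - Q = 15.5 + 5Q, so Q_t = 4.25. Buyers pay P_b = 104.75; sellers receive P_s = P_b - 68 = 36.75.
Producers lose the trapezoid between P_s and P* out to Q_t plus the triangle from Q_t to Q*: change in PS = 45.1562 - 607.1007 = -561.9444.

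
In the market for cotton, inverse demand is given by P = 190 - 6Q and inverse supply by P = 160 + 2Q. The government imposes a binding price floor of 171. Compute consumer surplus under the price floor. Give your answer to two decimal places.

30.08

Free-market equilibrium: 190 - 6Q = 160 + 2Q gives Q* = 3.75, P* = 167.5.
At P = 171, buyers demand (190 - 171)/6 = 3.1667 while sellers would supply more, so the quantity traded is 3.1667 at price 171.
CS is the triangle under demand above 171: (1/2)(3.1667)(190 - 171) = 30.0833.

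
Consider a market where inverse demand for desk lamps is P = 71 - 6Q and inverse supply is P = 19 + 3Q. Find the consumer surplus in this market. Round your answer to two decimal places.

Set 71 - 6Q = 19 + 3Q, which gives 52 = 9Q, so Q* = 5.7778 and P* = 71 - 6(5.7778) = 36.3333.
CS is the area between the demand curve and P* from 0 to Q*: (1/2)(5.7778)(34.6667) = 100.1481.

100.15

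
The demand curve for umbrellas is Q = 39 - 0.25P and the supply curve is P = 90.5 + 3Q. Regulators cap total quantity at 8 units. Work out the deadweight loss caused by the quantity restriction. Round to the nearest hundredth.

6.45

Rewriting demand in inverse form: P = 156 - 4Q.
Unrestricted equilibrium: Q* = (156 - 90.5)/(4 + 3) = 9.3571.
At Q = 8 the demand price is 156 - 4(8) = 124 and the supply price is 90.5 + 3(8) = 114.5.
DWL = (1/2)(gap between curves at 8) x (Q* - 8) = (1/2)(9.5)(1.3571) = 6.4464.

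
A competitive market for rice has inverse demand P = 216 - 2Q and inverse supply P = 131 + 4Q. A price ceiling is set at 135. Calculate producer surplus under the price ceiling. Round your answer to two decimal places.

Free-market equilibrium: 216 - 2Q = 131 + 4Q gives Q* = 14.1667, P* = 187.6667.
At the ceiling price 135, quantity supplied is (135 - 131)/4 = 1; supply is the short side, so Q = 1 trades at P = 135.
PS is the triangle above supply below 135: (1/2)(1)(135 - 131) = 2.

2.00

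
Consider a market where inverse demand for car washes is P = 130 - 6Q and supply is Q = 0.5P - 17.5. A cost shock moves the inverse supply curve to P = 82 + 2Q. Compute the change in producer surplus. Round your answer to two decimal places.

Rewriting supply in inverse form: P = 35 + 2Q.
Initial equilibrium: Q_0 = 11.875, P_0 = 58.75; CS_0 = (1/2)(11.875)(71.25) = 423.0469, PS_0 = (1/2)(11.875)(23.75) = 141.0156.
New equilibrium: 130 - 6Q = 82 + 2Q gives Q_1 = 6, P_1 = 94; CS_1 = 108, PS_1 = 36.
Change in producer surplus = 36 - 141.0156 = -105.0156.

-105.02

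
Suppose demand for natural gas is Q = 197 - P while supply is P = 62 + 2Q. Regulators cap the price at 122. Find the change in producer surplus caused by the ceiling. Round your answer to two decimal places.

Rewriting demand in inverse form: P = 197 - Q.
Without the control, 197 - Q = 62 + 2Q so Q* = 45 and P* = 152.
At P = 122, sellers supply (122 - 62)/2 = 30 while buyers want more, so the quantity traded is 30 at price 122.
PS goes from (1/2)(45)(90) = 2025 to 900 (computed as (122 - 62)(30) - (1/2)(2)(30)^2), a change of -1125.

-1125.00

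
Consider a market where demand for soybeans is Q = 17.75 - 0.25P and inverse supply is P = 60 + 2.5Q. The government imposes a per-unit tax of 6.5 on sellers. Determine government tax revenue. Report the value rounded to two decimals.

4.50

Rewriting demand in inverse form: P = 71 - 4Q.
Pre-tax equilibrium: 71 - 4Q = 60 + 2.5Q gives Q* = 1.6923, P* = 64.2308.
With the tax, sellers need 6.5 more per unit: 71 - 4Q = 60 + 2.5Q + 6.5, so Q_t = 0.6923. Buyers pay P_b = 68.2308; sellers receive P_s = P_b - 6.5 = 61.7308.
Revenue is the tax times quantity traded: 6.5 x 0.6923 = 4.5.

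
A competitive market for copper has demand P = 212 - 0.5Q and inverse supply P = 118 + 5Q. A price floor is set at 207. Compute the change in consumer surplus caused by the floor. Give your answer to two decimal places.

Without the control, 212 - 0.5Q = 118 + 5Q so Q* = 17.0909 and P* = 203.4545.
At the floor price 207, quantity demanded is (212 - 207)/0.5 = 10; demand is the short side, so Q = 10 trades at P = 207.
CS goes from (1/2)(17.0909)(8.5455) = 73.0248 to 25 (computed as (212 - 207)(10) - (1/2)(0.5)(10)^2), a change of -48.0248.

-48.02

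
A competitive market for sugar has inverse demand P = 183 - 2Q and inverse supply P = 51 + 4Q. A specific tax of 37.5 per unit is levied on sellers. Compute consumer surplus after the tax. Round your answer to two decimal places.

248.06

Pre-tax equilibrium: 183 - 2Q = 51 + 4Q gives Q* = 22, P* = 139.
With the tax, sellers need 37.5 more per unit: 183 - 2Q = 51 + 4Q + 37.5, so Q_t = 15.75. Buyers pay P_b = 151.5; sellers receive P_s = P_b - 37.5 = 114.
Consumer surplus is the triangle under demand above P_b: (1/2)(15.75)(183 - 151.5) = 248.0625.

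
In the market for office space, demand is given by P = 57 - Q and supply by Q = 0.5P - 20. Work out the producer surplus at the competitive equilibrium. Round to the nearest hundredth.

32.11

Rewriting supply in inverse form: P = 40 + 2Q.
Equilibrium: 57 - Q = 40 + 2Q, so Q* = 5.6667 and P* = 51.3333.
PS is the area between P* and the supply curve from 0 to Q*: (1/2)(5.6667)(11.3333) = 32.1111.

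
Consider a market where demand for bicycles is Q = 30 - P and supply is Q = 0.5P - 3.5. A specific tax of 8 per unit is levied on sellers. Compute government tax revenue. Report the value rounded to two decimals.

Rewriting demand in inverse form: P = 30 - Q.
Rewriting supply in inverse form: P = 7 + 2Q.
Pre-tax equilibrium: 30 - Q = 7 + 2Q gives Q* = 7.6667, P* = 22.3333.
With the tax, sellers need 8 more per unit: 30 - Q = 7 + 2Q + 8, so Q_t = 5. Buyers pay P_b = 25; sellers receive P_s = P_b - 8 = 17.
Revenue is the tax times quantity traded: 8 x 5 = 40.

40.00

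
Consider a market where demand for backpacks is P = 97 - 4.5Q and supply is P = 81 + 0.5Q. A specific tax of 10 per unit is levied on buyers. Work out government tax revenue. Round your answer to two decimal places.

Without the tax, 97 - 4.5Q = 81 + 0.5Q so Q* = 3.2 and P* = 82.6.
With the tax, buyers' net willingness to pay falls by 10: (97 - 10) - 4.5Q = 81 + 0.5Q, so Q_t = 1.2. Buyers pay P_b = 91.6; sellers receive P_s = P_b - 10 = 81.6.
Revenue is the tax times quantity traded: 10 x 1.2 = 12.

12.00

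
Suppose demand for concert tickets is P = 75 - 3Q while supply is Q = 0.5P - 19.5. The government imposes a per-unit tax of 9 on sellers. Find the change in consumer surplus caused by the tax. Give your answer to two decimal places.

Rewriting supply in inverse form: P = 39 + 2Q.
Pre-tax equilibrium: 75 - 3Q = 39 + 2Q gives Q* = 7.2, P* = 53.4.
With the tax, sellers need 9 more per unit: 75 - 3Q = 39 + 2Q + 9, so Q_t = 5.4. Buyers pay P_b = 58.8; sellers receive P_s = P_b - 9 = 49.8.
CS falls from (1/2)(7.2)(21.6) = 77.76 to (1/2)(5.4)(16.2) = 43.74, a change of -34.02.

-34.02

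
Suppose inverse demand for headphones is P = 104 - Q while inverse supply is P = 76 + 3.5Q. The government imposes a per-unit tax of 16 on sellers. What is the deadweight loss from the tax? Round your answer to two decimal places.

Pre-tax equilibrium: 104 - Q = 76 + 3.5Q gives Q* = 6.2222, P* = 97.7778.
With the tax, sellers need 16 more per unit: 104 - Q = 76 + 3.5Q + 16, so Q_t = 2.6667. Buyers pay P_b = 101.3333; sellers receive P_s = P_b - 16 = 85.3333.
The welfare triangle lost has base Q* - Q_t = 3.5556 and height t = 16, so DWL = (1/2)(3.5556)(16) = 28.4444.

28.44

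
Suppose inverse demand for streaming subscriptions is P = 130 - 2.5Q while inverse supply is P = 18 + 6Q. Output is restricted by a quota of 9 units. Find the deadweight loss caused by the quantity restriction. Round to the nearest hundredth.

Unrestricted equilibrium: Q* = (130 - 18)/(2.5 + 6) = 13.1765.
At Q = 9 the demand price is 130 - 2.5(9) = 107.5 and the supply price is 18 + 6(9) = 72.
DWL = (1/2)(gap between curves at 9) x (Q* - 9) = (1/2)(35.5)(4.1765) = 74.1324.

74.13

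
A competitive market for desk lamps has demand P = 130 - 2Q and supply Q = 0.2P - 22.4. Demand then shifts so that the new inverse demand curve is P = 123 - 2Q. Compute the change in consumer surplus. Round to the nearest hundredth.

-4.14

Rewriting supply in inverse form: P = 112 + 5Q.
Initial equilibrium: Q_0 = 2.5714, P_0 = 124.8571; CS_0 = (1/2)(2.5714)(5.1429) = 6.6122, PS_0 = (1/2)(2.5714)(12.8571) = 16.5306.
New equilibrium: 123 - 2Q = 112 + 5Q gives Q_1 = 1.5714, P_1 = 119.8571; CS_1 = 2.4694, PS_1 = 6.1735.
Change in consumer surplus = 2.4694 - 6.6122 = -4.1429.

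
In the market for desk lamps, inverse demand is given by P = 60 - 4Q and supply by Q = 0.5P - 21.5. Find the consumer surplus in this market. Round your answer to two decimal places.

16.06

Rewriting supply in inverse form: P = 43 + 2Q.
Set 60 - 4Q = 43 + 2Q, which gives 17 = 6Q, so Q* = 2.8333 and P* = 60 - 4(2.8333) = 48.6667.
Consumer surplus is the triangle under demand above P*: (1/2)(2.8333)(60 - 48.6667) = (1/2)(2.8333)(11.3333) = 16.0556.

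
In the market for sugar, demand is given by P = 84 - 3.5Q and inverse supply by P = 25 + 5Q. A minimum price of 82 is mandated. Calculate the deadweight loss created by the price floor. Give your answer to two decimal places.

Without the control, 84 - 3.5Q = 25 + 5Q so Q* = 6.9412 and P* = 59.7059.
At P = 82, buyers demand (84 - 82)/3.5 = 0.5714 while sellers would supply more, so the quantity traded is 0.5714 at price 82.
At Q = 0.5714 the demand price is 82 and the supply price is 27.8571. Deadweight loss is the triangle between the curves from 0.5714 to 6.9412: (1/2)(82 - 27.8571)(6.9412 - 0.5714) = 172.4382.

172.44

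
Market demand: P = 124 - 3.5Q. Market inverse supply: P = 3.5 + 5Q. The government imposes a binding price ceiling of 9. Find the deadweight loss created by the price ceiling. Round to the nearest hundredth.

726.72

Free-market equilibrium: 124 - 3.5Q = 3.5 + 5Q gives Q* = 14.1765, P* = 74.3824.
At P = 9, sellers supply (9 - 3.5)/5 = 1.1 while buyers want more, so the quantity traded is 1.1 at price 9.
At Q = 1.1 the demand price is 120.15 and the supply price is 9. Deadweight loss is the triangle between the curves from 1.1 to 14.1765: (1/2)(120.15 - 9)(14.1765 - 1.1) = 726.7249.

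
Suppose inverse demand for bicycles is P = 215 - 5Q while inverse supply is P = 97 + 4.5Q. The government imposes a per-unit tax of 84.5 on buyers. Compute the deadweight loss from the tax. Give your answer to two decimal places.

375.80

Without the tax, 215 - 5Q = 97 + 4.5Q so Q* = 12.4211 and P* = 152.8947.
A tax on buyers shifts demand down by 84.5: (215 - 84.5) - 5Q = 97 + 4.5Q, so Q_t = 3.5263. Buyers pay P_b = 197.3684; sellers receive P_s = P_b - 84.5 = 112.8684.
Deadweight loss is the triangle between the curves from Q_t to Q*: (1/2)(12.4211 - 3.5263)(84.5) = 375.8026.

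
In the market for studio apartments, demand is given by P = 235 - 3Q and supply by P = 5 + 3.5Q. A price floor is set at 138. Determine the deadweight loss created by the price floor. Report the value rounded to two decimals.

30.26

Without the control, 235 - 3Q = 5 + 3.5Q so Q* = 35.3846 and P* = 128.8462.
At P = 138, buyers demand (235 - 138)/3 = 32.3333 while sellers would supply more, so the quantity traded is 32.3333 at price 138.
At Q = 32.3333 the demand price is 138 and the supply price is 118.1667. Deadweight loss is the triangle between the curves from 32.3333 to 35.3846: (1/2)(138 - 118.1667)(35.3846 - 32.3333) = 30.2585.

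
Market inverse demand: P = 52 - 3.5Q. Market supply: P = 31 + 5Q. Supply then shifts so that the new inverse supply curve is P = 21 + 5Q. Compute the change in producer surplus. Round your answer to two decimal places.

17.99

Initial equilibrium: Q_0 = 2.4706, P_0 = 43.3529; CS_0 = (1/2)(2.4706)(8.6471) = 10.6817, PS_0 = (1/2)(2.4706)(12.3529) = 15.2595.
New equilibrium: 52 - 3.5Q = 21 + 5Q gives Q_1 = 3.6471, P_1 = 39.2353; CS_1 = 23.2768, PS_1 = 33.2526.
Change in producer surplus = 33.2526 - 15.2595 = 17.9931.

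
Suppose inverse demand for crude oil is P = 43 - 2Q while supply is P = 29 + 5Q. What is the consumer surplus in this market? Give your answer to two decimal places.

Set 43 - 2Q = 29 + 5Q, which gives 14 = 7Q, so Q* = 2 and P* = 43 - 2(2) = 39.
The demand choke price is 43, so CS = (1/2)(Q*)(43 - P*) = (1/2)(2)(4) = 4.

4.00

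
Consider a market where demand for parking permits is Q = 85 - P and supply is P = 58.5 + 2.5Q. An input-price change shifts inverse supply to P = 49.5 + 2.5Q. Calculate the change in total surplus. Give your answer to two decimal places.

Rewriting demand in inverse form: P = 85 - Q.
Initial equilibrium: Q_0 = 7.5714, P_0 = 77.4286; CS_0 = (1/2)(7.5714)(7.5714) = 28.6633, PS_0 = (1/2)(7.5714)(18.9286) = 71.6582.
New equilibrium: 85 - Q = 49.5 + 2.5Q gives Q_1 = 10.1429, P_1 = 74.8571; CS_1 = 51.4388, PS_1 = 128.5969.
Change in total surplus = (51.4388 + 128.5969) - (28.6633 + 71.6582) = 79.7143.

79.71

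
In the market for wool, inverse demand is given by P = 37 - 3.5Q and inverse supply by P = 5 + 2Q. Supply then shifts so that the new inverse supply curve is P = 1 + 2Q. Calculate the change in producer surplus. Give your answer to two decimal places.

8.99

Initial equilibrium: Q_0 = 5.8182, P_0 = 16.6364; CS_0 = (1/2)(5.8182)(20.3636) = 59.2397, PS_0 = (1/2)(5.8182)(11.6364) = 33.8512.
New equilibrium: 37 - 3.5Q = 1 + 2Q gives Q_1 = 6.5455, P_1 = 14.0909; CS_1 = 74.9752, PS_1 = 42.843.
Change in producer surplus = 42.843 - 33.8512 = 8.9917.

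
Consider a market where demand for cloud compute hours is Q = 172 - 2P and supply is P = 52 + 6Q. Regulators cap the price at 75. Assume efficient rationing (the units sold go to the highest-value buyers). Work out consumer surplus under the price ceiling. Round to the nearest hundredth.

Rewriting demand in inverse form: P = 86 - 0.5Q.
Free-market equilibrium: 86 - 0.5Q = 52 + 6Q gives Q* = 5.2308, P* = 83.3846.
At the ceiling price 75, quantity supplied is (75 - 52)/6 = 3.8333; supply is the short side, so Q = 3.8333 trades at P = 75.
The demand price at Q = 3.8333 is 84.0833. CS is the trapezoid between demand and 75 over [0, 3.8333]: (1/2)[(86 - 75) + (84.0833 - 75)](3.8333) = 38.4931.

38.49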